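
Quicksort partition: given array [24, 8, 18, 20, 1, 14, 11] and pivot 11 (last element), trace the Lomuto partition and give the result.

Lomuto partition with pivot = 11:

Initial array: [24, 8, 18, 20, 1, 14, 11]

arr[0]=24 > 11: no swap
arr[1]=8 <= 11: swap with position 0, array becomes [8, 24, 18, 20, 1, 14, 11]
arr[2]=18 > 11: no swap
arr[3]=20 > 11: no swap
arr[4]=1 <= 11: swap with position 1, array becomes [8, 1, 18, 20, 24, 14, 11]
arr[5]=14 > 11: no swap

Place pivot at position 2: [8, 1, 11, 20, 24, 14, 18]
Pivot position: 2

After partitioning with pivot 11, the array becomes [8, 1, 11, 20, 24, 14, 18]. The pivot is placed at index 2. All elements to the left of the pivot are <= 11, and all elements to the right are > 11.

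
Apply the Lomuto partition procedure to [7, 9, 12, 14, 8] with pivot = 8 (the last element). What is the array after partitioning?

Lomuto partition with pivot = 8:

Initial array: [7, 9, 12, 14, 8]

arr[0]=7 <= 8: swap with position 0, array becomes [7, 9, 12, 14, 8]
arr[1]=9 > 8: no swap
arr[2]=12 > 8: no swap
arr[3]=14 > 8: no swap

Place pivot at position 1: [7, 8, 12, 14, 9]
Pivot position: 1

After partitioning with pivot 8, the array becomes [7, 8, 12, 14, 9]. The pivot is placed at index 1. All elements to the left of the pivot are <= 8, and all elements to the right are > 8.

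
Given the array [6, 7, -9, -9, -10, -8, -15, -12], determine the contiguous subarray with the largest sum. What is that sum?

Using Kadane's algorithm on [6, 7, -9, -9, -10, -8, -15, -12]:

Scanning through the array:
Position 1 (value 7): max_ending_here = 13, max_so_far = 13
Position 2 (value -9): max_ending_here = 4, max_so_far = 13
Position 3 (value -9): max_ending_here = -5, max_so_far = 13
Position 4 (value -10): max_ending_here = -10, max_so_far = 13
Position 5 (value -8): max_ending_here = -8, max_so_far = 13
Position 6 (value -15): max_ending_here = -15, max_so_far = 13
Position 7 (value -12): max_ending_here = -12, max_so_far = 13

Maximum subarray: [6, 7]
Maximum sum: 13

The maximum subarray is [6, 7] with sum 13. This subarray runs from index 0 to index 1.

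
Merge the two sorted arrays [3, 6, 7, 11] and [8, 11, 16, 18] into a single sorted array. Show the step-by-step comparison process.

Merging process:

Compare 3 vs 8: take 3 from left. Merged: [3]
Compare 6 vs 8: take 6 from left. Merged: [3, 6]
Compare 7 vs 8: take 7 from left. Merged: [3, 6, 7]
Compare 11 vs 8: take 8 from right. Merged: [3, 6, 7, 8]
Compare 11 vs 11: take 11 from left. Merged: [3, 6, 7, 8, 11]
Append remaining from right: [11, 16, 18]. Merged: [3, 6, 7, 8, 11, 11, 16, 18]

Final merged array: [3, 6, 7, 8, 11, 11, 16, 18]
Total comparisons: 5

The merged array is [3, 6, 7, 8, 11, 11, 16, 18], requiring 5 comparisons. The merge step runs in O(n) time where n is the total number of elements.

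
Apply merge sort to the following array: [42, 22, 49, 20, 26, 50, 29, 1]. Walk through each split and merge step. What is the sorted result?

Merge sort trace:

Split: [42, 22, 49, 20, 26, 50, 29, 1] -> [42, 22, 49, 20] and [26, 50, 29, 1]
  Split: [42, 22, 49, 20] -> [42, 22] and [49, 20]
    Split: [42, 22] -> [42] and [22]
    Merge: [42] + [22] -> [22, 42]
    Split: [49, 20] -> [49] and [20]
    Merge: [49] + [20] -> [20, 49]
  Merge: [22, 42] + [20, 49] -> [20, 22, 42, 49]
  Split: [26, 50, 29, 1] -> [26, 50] and [29, 1]
    Split: [26, 50] -> [26] and [50]
    Merge: [26] + [50] -> [26, 50]
    Split: [29, 1] -> [29] and [1]
    Merge: [29] + [1] -> [1, 29]
  Merge: [26, 50] + [1, 29] -> [1, 26, 29, 50]
Merge: [20, 22, 42, 49] + [1, 26, 29, 50] -> [1, 20, 22, 26, 29, 42, 49, 50]

Final sorted array: [1, 20, 22, 26, 29, 42, 49, 50]

The merge sort proceeds by recursively splitting the array and merging sorted halves.
After all merges, the sorted array is [1, 20, 22, 26, 29, 42, 49, 50].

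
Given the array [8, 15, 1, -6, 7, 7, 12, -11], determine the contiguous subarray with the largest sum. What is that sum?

Using Kadane's algorithm on [8, 15, 1, -6, 7, 7, 12, -11]:

Scanning through the array:
Position 1 (value 15): max_ending_here = 23, max_so_far = 23
Position 2 (value 1): max_ending_here = 24, max_so_far = 24
Position 3 (value -6): max_ending_here = 18, max_so_far = 24
Position 4 (value 7): max_ending_here = 25, max_so_far = 25
Position 5 (value 7): max_ending_here = 32, max_so_far = 32
Position 6 (value 12): max_ending_here = 44, max_so_far = 44
Position 7 (value -11): max_ending_here = 33, max_so_far = 44

Maximum subarray: [8, 15, 1, -6, 7, 7, 12]
Maximum sum: 44

The maximum subarray is [8, 15, 1, -6, 7, 7, 12] with sum 44. This subarray runs from index 0 to index 6.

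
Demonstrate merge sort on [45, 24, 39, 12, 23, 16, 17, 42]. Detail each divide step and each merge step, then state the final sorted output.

Merge sort trace:

Split: [45, 24, 39, 12, 23, 16, 17, 42] -> [45, 24, 39, 12] and [23, 16, 17, 42]
  Split: [45, 24, 39, 12] -> [45, 24] and [39, 12]
    Split: [45, 24] -> [45] and [24]
    Merge: [45] + [24] -> [24, 45]
    Split: [39, 12] -> [39] and [12]
    Merge: [39] + [12] -> [12, 39]
  Merge: [24, 45] + [12, 39] -> [12, 24, 39, 45]
  Split: [23, 16, 17, 42] -> [23, 16] and [17, 42]
    Split: [23, 16] -> [23] and [16]
    Merge: [23] + [16] -> [16, 23]
    Split: [17, 42] -> [17] and [42]
    Merge: [17] + [42] -> [17, 42]
  Merge: [16, 23] + [17, 42] -> [16, 17, 23, 42]
Merge: [12, 24, 39, 45] + [16, 17, 23, 42] -> [12, 16, 17, 23, 24, 39, 42, 45]

Final sorted array: [12, 16, 17, 23, 24, 39, 42, 45]

The merge sort proceeds by recursively splitting the array and merging sorted halves.
After all merges, the sorted array is [12, 16, 17, 23, 24, 39, 42, 45].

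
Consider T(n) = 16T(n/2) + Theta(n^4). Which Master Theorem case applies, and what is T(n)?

Master Theorem for T(n) = 16T(n/2) + O(n^4):

a = 16, b = 2, c = 4
log_b(a) = log_2(16) = 4.0000

Case 2: c = 4 = log_2(16) = 4.0000
T(n) = O(n^4 log n) = O(n^4 log n)

For T(n) = 16T(n/2) + O(n^4): log_2(16) = 4.0000. This is Case 2 of the Master Theorem (c = log_b(a), equal work at all levels), giving O(n^4 log n).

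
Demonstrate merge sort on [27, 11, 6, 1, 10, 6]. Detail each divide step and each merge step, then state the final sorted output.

Merge sort trace:

Split: [27, 11, 6, 1, 10, 6] -> [27, 11, 6] and [1, 10, 6]
  Split: [27, 11, 6] -> [27] and [11, 6]
    Split: [11, 6] -> [11] and [6]
    Merge: [11] + [6] -> [6, 11]
  Merge: [27] + [6, 11] -> [6, 11, 27]
  Split: [1, 10, 6] -> [1] and [10, 6]
    Split: [10, 6] -> [10] and [6]
    Merge: [10] + [6] -> [6, 10]
  Merge: [1] + [6, 10] -> [1, 6, 10]
Merge: [6, 11, 27] + [1, 6, 10] -> [1, 6, 6, 10, 11, 27]

Final sorted array: [1, 6, 6, 10, 11, 27]

The merge sort proceeds by recursively splitting the array and merging sorted halves.
After all merges, the sorted array is [1, 6, 6, 10, 11, 27].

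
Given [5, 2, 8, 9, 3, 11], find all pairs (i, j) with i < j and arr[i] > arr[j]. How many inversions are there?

Finding inversions in [5, 2, 8, 9, 3, 11]:

(0, 1): arr[0]=5 > arr[1]=2
(0, 4): arr[0]=5 > arr[4]=3
(2, 4): arr[2]=8 > arr[4]=3
(3, 4): arr[3]=9 > arr[4]=3

Total inversions: 4

The array has 4 inversion(s): (0,1), (0,4), (2,4), (3,4). Each pair (i,j) satisfies i < j and arr[i] > arr[j].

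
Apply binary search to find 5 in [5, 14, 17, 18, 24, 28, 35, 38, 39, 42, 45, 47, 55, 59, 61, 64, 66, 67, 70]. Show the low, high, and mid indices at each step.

Binary search for 5 in [5, 14, 17, 18, 24, 28, 35, 38, 39, 42, 45, 47, 55, 59, 61, 64, 66, 67, 70]:

lo=0, hi=18, mid=9, arr[mid]=42 -> 42 > 5, search left half
lo=0, hi=8, mid=4, arr[mid]=24 -> 24 > 5, search left half
lo=0, hi=3, mid=1, arr[mid]=14 -> 14 > 5, search left half
lo=0, hi=0, mid=0, arr[mid]=5 -> Found target at index 0!

Binary search finds 5 at index 0 after 4 comparisons. The search repeatedly halves the search space by comparing with the middle element.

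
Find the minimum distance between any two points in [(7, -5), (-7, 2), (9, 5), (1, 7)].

Computing all pairwise distances among 4 points:

d((7, -5), (-7, 2)) = 15.6525
d((7, -5), (9, 5)) = 10.198
d((7, -5), (1, 7)) = 13.4164
d((-7, 2), (9, 5)) = 16.2788
d((-7, 2), (1, 7)) = 9.434
d((9, 5), (1, 7)) = 8.2462 <-- minimum

Closest pair: (9, 5) and (1, 7) with distance 8.2462

The closest pair is (9, 5) and (1, 7) with Euclidean distance 8.2462. For 4 points, brute-force pairwise comparison is shown above. For large n, the divide-and-conquer algorithm (sort by x, recurse on halves, check the dividing strip) achieves O(n log n).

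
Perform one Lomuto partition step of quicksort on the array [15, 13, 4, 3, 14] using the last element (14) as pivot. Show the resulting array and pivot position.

Lomuto partition with pivot = 14:

Initial array: [15, 13, 4, 3, 14]

arr[0]=15 > 14: no swap
arr[1]=13 <= 14: swap with position 0, array becomes [13, 15, 4, 3, 14]
arr[2]=4 <= 14: swap with position 1, array becomes [13, 4, 15, 3, 14]
arr[3]=3 <= 14: swap with position 2, array becomes [13, 4, 3, 15, 14]

Place pivot at position 3: [13, 4, 3, 14, 15]
Pivot position: 3

After partitioning with pivot 14, the array becomes [13, 4, 3, 14, 15]. The pivot is placed at index 3. All elements to the left of the pivot are <= 14, and all elements to the right are > 14.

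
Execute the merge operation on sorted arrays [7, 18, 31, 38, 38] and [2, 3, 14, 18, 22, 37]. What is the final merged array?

Merging process:

Compare 7 vs 2: take 2 from right. Merged: [2]
Compare 7 vs 3: take 3 from right. Merged: [2, 3]
Compare 7 vs 14: take 7 from left. Merged: [2, 3, 7]
Compare 18 vs 14: take 14 from right. Merged: [2, 3, 7, 14]
Compare 18 vs 18: take 18 from left. Merged: [2, 3, 7, 14, 18]
Compare 31 vs 18: take 18 from right. Merged: [2, 3, 7, 14, 18, 18]
Compare 31 vs 22: take 22 from right. Merged: [2, 3, 7, 14, 18, 18, 22]
Compare 31 vs 37: take 31 from left. Merged: [2, 3, 7, 14, 18, 18, 22, 31]
Compare 38 vs 37: take 37 from right. Merged: [2, 3, 7, 14, 18, 18, 22, 31, 37]
Append remaining from left: [38, 38]. Merged: [2, 3, 7, 14, 18, 18, 22, 31, 37, 38, 38]

Final merged array: [2, 3, 7, 14, 18, 18, 22, 31, 37, 38, 38]
Total comparisons: 9

The merged array is [2, 3, 7, 14, 18, 18, 22, 31, 37, 38, 38], requiring 9 comparisons. The merge step runs in O(n) time where n is the total number of elements.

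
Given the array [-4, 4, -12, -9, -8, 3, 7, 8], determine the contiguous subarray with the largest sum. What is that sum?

Using Kadane's algorithm on [-4, 4, -12, -9, -8, 3, 7, 8]:

Scanning through the array:
Position 1 (value 4): max_ending_here = 4, max_so_far = 4
Position 2 (value -12): max_ending_here = -8, max_so_far = 4
Position 3 (value -9): max_ending_here = -9, max_so_far = 4
Position 4 (value -8): max_ending_here = -8, max_so_far = 4
Position 5 (value 3): max_ending_here = 3, max_so_far = 4
Position 6 (value 7): max_ending_here = 10, max_so_far = 10
Position 7 (value 8): max_ending_here = 18, max_so_far = 18

Maximum subarray: [3, 7, 8]
Maximum sum: 18

The maximum subarray is [3, 7, 8] with sum 18. This subarray runs from index 5 to index 7.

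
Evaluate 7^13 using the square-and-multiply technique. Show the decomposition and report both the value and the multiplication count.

Computing 7^13 by squaring (build up from 7^1; each line after the first costs one multiplication):

7^1 = 7
7^2 = (7^1)^2 = 7^2 = 49
7^3 = 7 * 7^2 = 7 * 49 = 343
7^6 = (7^3)^2 = 343^2 = 117649
7^12 = (7^6)^2 = 117649^2 = 13841287201
7^13 = 7 * 7^12 = 7 * 13841287201 = 96889010407

Result: 96889010407
Multiplications needed: 5 (5 lines after 7^1)

7^13 = 96889010407. Using exponentiation by squaring, this requires 5 multiplications. The key idea: if the exponent is even, square the half-power; if odd, multiply by the base once.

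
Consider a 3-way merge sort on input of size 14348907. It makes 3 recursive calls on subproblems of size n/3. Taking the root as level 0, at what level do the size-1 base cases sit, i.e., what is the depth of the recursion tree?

For divide and conquer with division factor 3:

Problem sizes at each level:
Level 0: 14348907
Level 1: 4782969
Level 2: 1594323
Level 3: 531441
Level 4: 177147
Level 5: 59049
Level 6: 19683
Level 7: 6561
Level 8: 2187
Level 9: 729
Level 10: 243
Level 11: 81
Level 12: 27
Level 13: 9
Level 14: 3
Level 15: 1

The root is level 0 and the size-1 base case is level 15 (the tree spans levels 0 through 15, i.e. 16 levels counting the root), so the depth is the number of divisions: log_3(14348907) = 15

The recursion tree depth is log_3(14348907) = 15. At each level, the problem size is divided by 3, so it takes 15 divisions to reduce to a base case of size 1. The algorithm makes 3 recursive calls at each level.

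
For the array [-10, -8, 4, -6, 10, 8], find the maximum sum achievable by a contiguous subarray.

Using Kadane's algorithm on [-10, -8, 4, -6, 10, 8]:

Scanning through the array:
Position 1 (value -8): max_ending_here = -8, max_so_far = -8
Position 2 (value 4): max_ending_here = 4, max_so_far = 4
Position 3 (value -6): max_ending_here = -2, max_so_far = 4
Position 4 (value 10): max_ending_here = 10, max_so_far = 10
Position 5 (value 8): max_ending_here = 18, max_so_far = 18

Maximum subarray: [10, 8]
Maximum sum: 18

The maximum subarray is [10, 8] with sum 18. This subarray runs from index 4 to index 5.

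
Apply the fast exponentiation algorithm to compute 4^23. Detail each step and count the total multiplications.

Computing 4^23 by squaring (build up from 4^1; each line after the first costs one multiplication):

4^1 = 4
4^2 = (4^1)^2 = 4^2 = 16
4^4 = (4^2)^2 = 16^2 = 256
4^5 = 4 * 4^4 = 4 * 256 = 1024
4^10 = (4^5)^2 = 1024^2 = 1048576
4^11 = 4 * 4^10 = 4 * 1048576 = 4194304
4^22 = (4^11)^2 = 4194304^2 = 17592186044416
4^23 = 4 * 4^22 = 4 * 17592186044416 = 70368744177664

Result: 70368744177664
Multiplications needed: 7 (7 lines after 4^1)

4^23 = 70368744177664. Using exponentiation by squaring, this requires 7 multiplications. The key idea: if the exponent is even, square the half-power; if odd, multiply by the base once.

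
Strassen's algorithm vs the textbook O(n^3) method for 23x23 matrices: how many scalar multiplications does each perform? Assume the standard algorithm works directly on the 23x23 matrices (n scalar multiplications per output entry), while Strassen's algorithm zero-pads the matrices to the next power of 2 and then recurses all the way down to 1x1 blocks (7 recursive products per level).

Matrix multiplication for 23x23 matrices:

Strassen's algorithm requires power-of-2 dimensions. Pad 23x23 to 32x32 (next power of 2).

Standard algorithm: 23^3 = 12167 multiplications
Strassen's algorithm: 7^(log2(32)) = 7^5 = 16807 multiplications
Difference: 12167 - 16807 = -4640 (Strassen uses MORE here due to padding overhead — for small or just-over-power-of-2 n, padding can outweigh the per-level savings)

Standard: 12167 multiplications (23^3). Strassen: 16807 multiplications (7^5, after padding to 32x32). Strassen reduces 8 recursive multiplications to 7 at each level.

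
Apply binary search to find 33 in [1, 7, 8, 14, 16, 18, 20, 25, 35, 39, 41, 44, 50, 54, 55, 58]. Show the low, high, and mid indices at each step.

Binary search for 33 in [1, 7, 8, 14, 16, 18, 20, 25, 35, 39, 41, 44, 50, 54, 55, 58]:

lo=0, hi=15, mid=7, arr[mid]=25 -> 25 < 33, search right half
lo=8, hi=15, mid=11, arr[mid]=44 -> 44 > 33, search left half
lo=8, hi=10, mid=9, arr[mid]=39 -> 39 > 33, search left half
lo=8, hi=8, mid=8, arr[mid]=35 -> 35 > 33, search left half
lo=8 > hi=7, target 33 not found

Binary search determines that 33 is not in the array after 4 comparisons. The search space was exhausted without finding the target.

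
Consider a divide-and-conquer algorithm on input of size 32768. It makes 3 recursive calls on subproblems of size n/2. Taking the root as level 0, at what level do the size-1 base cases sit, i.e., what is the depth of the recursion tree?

For divide and conquer with division factor 2:

Problem sizes at each level:
Level 0: 32768
Level 1: 16384
Level 2: 8192
Level 3: 4096
Level 4: 2048
Level 5: 1024
Level 6: 512
Level 7: 256
Level 8: 128
Level 9: 64
Level 10: 32
Level 11: 16
Level 12: 8
Level 13: 4
Level 14: 2
Level 15: 1

The root is level 0 and the size-1 base case is level 15 (the tree spans levels 0 through 15, i.e. 16 levels counting the root), so the depth is the number of divisions: log_2(32768) = 15

The recursion tree depth is log_2(32768) = 15. At each level, the problem size is divided by 2, so it takes 15 divisions to reduce to a base case of size 1. The algorithm makes 3 recursive calls at each level.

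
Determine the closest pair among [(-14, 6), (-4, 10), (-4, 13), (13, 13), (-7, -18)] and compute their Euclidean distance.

Computing all pairwise distances among 5 points:

d((-14, 6), (-4, 10)) = 10.7703
d((-14, 6), (-4, 13)) = 12.2066
d((-14, 6), (13, 13)) = 27.8927
d((-14, 6), (-7, -18)) = 25.0
d((-4, 10), (-4, 13)) = 3.0 <-- minimum
d((-4, 10), (13, 13)) = 17.2627
d((-4, 10), (-7, -18)) = 28.1603
d((-4, 13), (13, 13)) = 17.0
d((-4, 13), (-7, -18)) = 31.1448
d((13, 13), (-7, -18)) = 36.8917

Closest pair: (-4, 10) and (-4, 13) with distance 3.0

The closest pair is (-4, 10) and (-4, 13) with Euclidean distance 3.0. For 5 points, brute-force pairwise comparison is shown above. For large n, the divide-and-conquer algorithm (sort by x, recurse on halves, check the dividing strip) achieves O(n log n).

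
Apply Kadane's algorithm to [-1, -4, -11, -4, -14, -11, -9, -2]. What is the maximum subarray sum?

Using Kadane's algorithm on [-1, -4, -11, -4, -14, -11, -9, -2]:

Scanning through the array:
Position 1 (value -4): max_ending_here = -4, max_so_far = -1
Position 2 (value -11): max_ending_here = -11, max_so_far = -1
Position 3 (value -4): max_ending_here = -4, max_so_far = -1
Position 4 (value -14): max_ending_here = -14, max_so_far = -1
Position 5 (value -11): max_ending_here = -11, max_so_far = -1
Position 6 (value -9): max_ending_here = -9, max_so_far = -1
Position 7 (value -2): max_ending_here = -2, max_so_far = -1

Maximum subarray: [-1]
Maximum sum: -1

The maximum subarray is [-1] with sum -1. This subarray runs from index 0 to index 0.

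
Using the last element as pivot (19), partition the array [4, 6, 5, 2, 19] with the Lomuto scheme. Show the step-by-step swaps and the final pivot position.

Lomuto partition with pivot = 19:

Initial array: [4, 6, 5, 2, 19]

arr[0]=4 <= 19: swap with position 0, array becomes [4, 6, 5, 2, 19]
arr[1]=6 <= 19: swap with position 1, array becomes [4, 6, 5, 2, 19]
arr[2]=5 <= 19: swap with position 2, array becomes [4, 6, 5, 2, 19]
arr[3]=2 <= 19: swap with position 3, array becomes [4, 6, 5, 2, 19]

Place pivot at position 4: [4, 6, 5, 2, 19]
Pivot position: 4

After partitioning with pivot 19, the array becomes [4, 6, 5, 2, 19]. The pivot is placed at index 4. All elements to the left of the pivot are <= 19, and all elements to the right are > 19.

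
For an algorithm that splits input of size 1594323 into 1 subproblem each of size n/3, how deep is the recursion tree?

For divide and conquer with division factor 3:

Problem sizes at each level:
Level 0: 1594323
Level 1: 531441
Level 2: 177147
Level 3: 59049
Level 4: 19683
Level 5: 6561
Level 6: 2187
Level 7: 729
Level 8: 243
Level 9: 81
Level 10: 27
Level 11: 9
Level 12: 3
Level 13: 1

The root is level 0 and the size-1 base case is level 13 (the tree spans levels 0 through 13, i.e. 14 levels counting the root), so the depth is the number of divisions: log_3(1594323) = 13

The recursion tree depth is log_3(1594323) = 13. At each level, the problem size is divided by 3, so it takes 13 divisions to reduce to a base case of size 1. The algorithm makes 1 recursive call at each level.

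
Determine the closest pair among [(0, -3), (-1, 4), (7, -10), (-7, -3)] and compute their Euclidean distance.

Computing all pairwise distances among 4 points:

d((0, -3), (-1, 4)) = 7.0711
d((0, -3), (7, -10)) = 9.8995
d((0, -3), (-7, -3)) = 7.0 <-- minimum
d((-1, 4), (7, -10)) = 16.1245
d((-1, 4), (-7, -3)) = 9.2195
d((7, -10), (-7, -3)) = 15.6525

Closest pair: (0, -3) and (-7, -3) with distance 7.0

The closest pair is (0, -3) and (-7, -3) with Euclidean distance 7.0. For 4 points, brute-force pairwise comparison is shown above. For large n, the divide-and-conquer algorithm (sort by x, recurse on halves, check the dividing strip) achieves O(n log n).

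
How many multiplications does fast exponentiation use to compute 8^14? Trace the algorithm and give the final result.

Computing 8^14 by squaring (build up from 8^1; each line after the first costs one multiplication):

8^1 = 8
8^2 = (8^1)^2 = 8^2 = 64
8^3 = 8 * 8^2 = 8 * 64 = 512
8^6 = (8^3)^2 = 512^2 = 262144
8^7 = 8 * 8^6 = 8 * 262144 = 2097152
8^14 = (8^7)^2 = 2097152^2 = 4398046511104

Result: 4398046511104
Multiplications needed: 5 (5 lines after 8^1)

8^14 = 4398046511104. Using exponentiation by squaring, this requires 5 multiplications. The key idea: if the exponent is even, square the half-power; if odd, multiply by the base once.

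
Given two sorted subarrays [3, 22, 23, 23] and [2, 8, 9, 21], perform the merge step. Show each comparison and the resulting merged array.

Merging process:

Compare 3 vs 2: take 2 from right. Merged: [2]
Compare 3 vs 8: take 3 from left. Merged: [2, 3]
Compare 22 vs 8: take 8 from right. Merged: [2, 3, 8]
Compare 22 vs 9: take 9 from right. Merged: [2, 3, 8, 9]
Compare 22 vs 21: take 21 from right. Merged: [2, 3, 8, 9, 21]
Append remaining from left: [22, 23, 23]. Merged: [2, 3, 8, 9, 21, 22, 23, 23]

Final merged array: [2, 3, 8, 9, 21, 22, 23, 23]
Total comparisons: 5

The merged array is [2, 3, 8, 9, 21, 22, 23, 23], requiring 5 comparisons. The merge step runs in O(n) time where n is the total number of elements.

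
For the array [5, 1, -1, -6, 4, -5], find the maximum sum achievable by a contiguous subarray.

Using Kadane's algorithm on [5, 1, -1, -6, 4, -5]:

Scanning through the array:
Position 1 (value 1): max_ending_here = 6, max_so_far = 6
Position 2 (value -1): max_ending_here = 5, max_so_far = 6
Position 3 (value -6): max_ending_here = -1, max_so_far = 6
Position 4 (value 4): max_ending_here = 4, max_so_far = 6
Position 5 (value -5): max_ending_here = -1, max_so_far = 6

Maximum subarray: [5, 1]
Maximum sum: 6

The maximum subarray is [5, 1] with sum 6. This subarray runs from index 0 to index 1.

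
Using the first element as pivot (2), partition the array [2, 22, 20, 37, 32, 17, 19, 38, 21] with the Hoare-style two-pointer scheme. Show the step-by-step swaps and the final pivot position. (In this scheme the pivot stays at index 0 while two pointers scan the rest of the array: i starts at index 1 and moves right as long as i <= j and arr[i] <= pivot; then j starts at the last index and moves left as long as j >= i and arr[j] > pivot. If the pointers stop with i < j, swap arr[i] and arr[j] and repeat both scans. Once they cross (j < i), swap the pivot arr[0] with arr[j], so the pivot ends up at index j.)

Hoare-style two-pointer partition with pivot = 2:

Initial array: [2, 22, 20, 37, 32, 17, 19, 38, 21]

Pointers start at i = 1, j = 8.
i ends at 1, j ends at 0: the pointers have crossed (j < i), so scanning stops.

j = 0, so swapping arr[0] with arr[j] leaves the pivot at position 0: [2, 22, 20, 37, 32, 17, 19, 38, 21]
Pivot position: 0

After partitioning with pivot 2, the array becomes [2, 22, 20, 37, 32, 17, 19, 38, 21]. The pivot is placed at index 0. All elements to the left of the pivot are <= 2, and all elements to the right are > 2.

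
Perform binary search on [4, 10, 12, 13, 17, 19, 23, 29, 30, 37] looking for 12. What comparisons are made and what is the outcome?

Binary search for 12 in [4, 10, 12, 13, 17, 19, 23, 29, 30, 37]:

lo=0, hi=9, mid=4, arr[mid]=17 -> 17 > 12, search left half
lo=0, hi=3, mid=1, arr[mid]=10 -> 10 < 12, search right half
lo=2, hi=3, mid=2, arr[mid]=12 -> Found target at index 2!

Binary search finds 12 at index 2 after 3 comparisons. The search repeatedly halves the search space by comparing with the middle element.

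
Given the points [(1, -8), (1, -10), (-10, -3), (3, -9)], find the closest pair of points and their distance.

Computing all pairwise distances among 4 points:

d((1, -8), (1, -10)) = 2.0 <-- minimum
d((1, -8), (-10, -3)) = 12.083
d((1, -8), (3, -9)) = 2.2361
d((1, -10), (-10, -3)) = 13.0384
d((1, -10), (3, -9)) = 2.2361
d((-10, -3), (3, -9)) = 14.3178

Closest pair: (1, -8) and (1, -10) with distance 2.0

The closest pair is (1, -8) and (1, -10) with Euclidean distance 2.0. For 4 points, brute-force pairwise comparison is shown above. For large n, the divide-and-conquer algorithm (sort by x, recurse on halves, check the dividing strip) achieves O(n log n).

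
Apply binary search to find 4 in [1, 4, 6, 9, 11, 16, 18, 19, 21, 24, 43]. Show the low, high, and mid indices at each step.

Binary search for 4 in [1, 4, 6, 9, 11, 16, 18, 19, 21, 24, 43]:

lo=0, hi=10, mid=5, arr[mid]=16 -> 16 > 4, search left half
lo=0, hi=4, mid=2, arr[mid]=6 -> 6 > 4, search left half
lo=0, hi=1, mid=0, arr[mid]=1 -> 1 < 4, search right half
lo=1, hi=1, mid=1, arr[mid]=4 -> Found target at index 1!

Binary search finds 4 at index 1 after 4 comparisons. The search repeatedly halves the search space by comparing with the middle element.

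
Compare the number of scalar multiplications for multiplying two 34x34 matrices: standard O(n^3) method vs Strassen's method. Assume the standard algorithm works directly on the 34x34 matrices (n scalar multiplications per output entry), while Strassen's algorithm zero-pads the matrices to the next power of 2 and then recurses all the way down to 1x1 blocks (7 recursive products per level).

Matrix multiplication for 34x34 matrices:

Strassen's algorithm requires power-of-2 dimensions. Pad 34x34 to 64x64 (next power of 2).

Standard algorithm: 34^3 = 39304 multiplications
Strassen's algorithm: 7^(log2(64)) = 7^6 = 117649 multiplications
Difference: 39304 - 117649 = -78345 (Strassen uses MORE here due to padding overhead — for small or just-over-power-of-2 n, padding can outweigh the per-level savings)

Standard: 39304 multiplications (34^3). Strassen: 117649 multiplications (7^6, after padding to 64x64). Strassen reduces 8 recursive multiplications to 7 at each level.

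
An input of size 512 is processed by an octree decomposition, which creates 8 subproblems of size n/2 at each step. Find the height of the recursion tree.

For divide and conquer with division factor 2:

Problem sizes at each level:
Level 0: 512
Level 1: 256
Level 2: 128
Level 3: 64
Level 4: 32
Level 5: 16
Level 6: 8
Level 7: 4
Level 8: 2
Level 9: 1

The root is level 0 and the size-1 base case is level 9 (the tree spans levels 0 through 9, i.e. 10 levels counting the root), so the depth is the number of divisions: log_2(512) = 9

The recursion tree depth is log_2(512) = 9. At each level, the problem size is divided by 2, so it takes 9 divisions to reduce to a base case of size 1. The algorithm makes 8 recursive calls at each level.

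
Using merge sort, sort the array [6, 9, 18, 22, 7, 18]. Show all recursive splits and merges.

Merge sort trace:

Split: [6, 9, 18, 22, 7, 18] -> [6, 9, 18] and [22, 7, 18]
  Split: [6, 9, 18] -> [6] and [9, 18]
    Split: [9, 18] -> [9] and [18]
    Merge: [9] + [18] -> [9, 18]
  Merge: [6] + [9, 18] -> [6, 9, 18]
  Split: [22, 7, 18] -> [22] and [7, 18]
    Split: [7, 18] -> [7] and [18]
    Merge: [7] + [18] -> [7, 18]
  Merge: [22] + [7, 18] -> [7, 18, 22]
Merge: [6, 9, 18] + [7, 18, 22] -> [6, 7, 9, 18, 18, 22]

Final sorted array: [6, 7, 9, 18, 18, 22]

The merge sort proceeds by recursively splitting the array and merging sorted halves.
After all merges, the sorted array is [6, 7, 9, 18, 18, 22].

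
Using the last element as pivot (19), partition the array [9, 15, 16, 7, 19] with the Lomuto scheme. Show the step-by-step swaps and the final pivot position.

Lomuto partition with pivot = 19:

Initial array: [9, 15, 16, 7, 19]

arr[0]=9 <= 19: swap with position 0, array becomes [9, 15, 16, 7, 19]
arr[1]=15 <= 19: swap with position 1, array becomes [9, 15, 16, 7, 19]
arr[2]=16 <= 19: swap with position 2, array becomes [9, 15, 16, 7, 19]
arr[3]=7 <= 19: swap with position 3, array becomes [9, 15, 16, 7, 19]

Place pivot at position 4: [9, 15, 16, 7, 19]
Pivot position: 4

After partitioning with pivot 19, the array becomes [9, 15, 16, 7, 19]. The pivot is placed at index 4. All elements to the left of the pivot are <= 19, and all elements to the right are > 19.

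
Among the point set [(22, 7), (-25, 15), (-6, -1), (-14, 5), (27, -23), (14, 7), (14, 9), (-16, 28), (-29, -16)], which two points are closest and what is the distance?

Computing all pairwise distances among 9 points:

d((22, 7), (-25, 15)) = 47.676
d((22, 7), (-6, -1)) = 29.1204
d((22, 7), (-14, 5)) = 36.0555
d((22, 7), (27, -23)) = 30.4138
d((22, 7), (14, 7)) = 8.0
d((22, 7), (14, 9)) = 8.2462
d((22, 7), (-16, 28)) = 43.4166
d((22, 7), (-29, -16)) = 55.9464
d((-25, 15), (-6, -1)) = 24.8395
d((-25, 15), (-14, 5)) = 14.8661
d((-25, 15), (27, -23)) = 64.405
d((-25, 15), (14, 7)) = 39.8121
d((-25, 15), (14, 9)) = 39.4588
d((-25, 15), (-16, 28)) = 15.8114
d((-25, 15), (-29, -16)) = 31.257
d((-6, -1), (-14, 5)) = 10.0
d((-6, -1), (27, -23)) = 39.6611
d((-6, -1), (14, 7)) = 21.5407
d((-6, -1), (14, 9)) = 22.3607
d((-6, -1), (-16, 28)) = 30.6757
d((-6, -1), (-29, -16)) = 27.4591
d((-14, 5), (27, -23)) = 49.6488
d((-14, 5), (14, 7)) = 28.0713
d((-14, 5), (14, 9)) = 28.2843
d((-14, 5), (-16, 28)) = 23.0868
d((-14, 5), (-29, -16)) = 25.807
d((27, -23), (14, 7)) = 32.6956
d((27, -23), (14, 9)) = 34.5398
d((27, -23), (-16, 28)) = 66.7083
d((27, -23), (-29, -16)) = 56.4358
d((14, 7), (14, 9)) = 2.0 <-- minimum
d((14, 7), (-16, 28)) = 36.6197
d((14, 7), (-29, -16)) = 48.7647
d((14, 9), (-16, 28)) = 35.5106
d((14, 9), (-29, -16)) = 49.7393
d((-16, 28), (-29, -16)) = 45.8803

Closest pair: (14, 7) and (14, 9) with distance 2.0

The closest pair is (14, 7) and (14, 9) with Euclidean distance 2.0. For 9 points, brute-force pairwise comparison is shown above. For large n, the divide-and-conquer algorithm (sort by x, recurse on halves, check the dividing strip) achieves O(n log n).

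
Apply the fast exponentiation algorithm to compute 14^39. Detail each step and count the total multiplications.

Computing 14^39 by squaring (build up from 14^1; each line after the first costs one multiplication):

14^1 = 14
14^2 = (14^1)^2 = 14^2 = 196
14^4 = (14^2)^2 = 196^2 = 38416
14^8 = (14^4)^2 = 38416^2 = 1475789056
14^9 = 14 * 14^8 = 14 * 1475789056 = 20661046784
14^18 = (14^9)^2 = 20661046784^2 = 426878854210636742656
14^19 = 14 * 14^18 = 14 * 426878854210636742656 = 5976303958948914397184
14^38 = (14^19)^2 = 5976303958948914397184^2 = 35716209009748467500288285041727074107129856
14^39 = 14 * 14^38 = 14 * 35716209009748467500288285041727074107129856 = 500026926136478545004035990584179037499817984

Result: 500026926136478545004035990584179037499817984
Multiplications needed: 8 (8 lines after 14^1)

14^39 = 500026926136478545004035990584179037499817984. Using exponentiation by squaring, this requires 8 multiplications. The key idea: if the exponent is even, square the half-power; if odd, multiply by the base once.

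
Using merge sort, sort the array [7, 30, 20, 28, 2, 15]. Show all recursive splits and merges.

Merge sort trace:

Split: [7, 30, 20, 28, 2, 15] -> [7, 30, 20] and [28, 2, 15]
  Split: [7, 30, 20] -> [7] and [30, 20]
    Split: [30, 20] -> [30] and [20]
    Merge: [30] + [20] -> [20, 30]
  Merge: [7] + [20, 30] -> [7, 20, 30]
  Split: [28, 2, 15] -> [28] and [2, 15]
    Split: [2, 15] -> [2] and [15]
    Merge: [2] + [15] -> [2, 15]
  Merge: [28] + [2, 15] -> [2, 15, 28]
Merge: [7, 20, 30] + [2, 15, 28] -> [2, 7, 15, 20, 28, 30]

Final sorted array: [2, 7, 15, 20, 28, 30]

The merge sort proceeds by recursively splitting the array and merging sorted halves.
After all merges, the sorted array is [2, 7, 15, 20, 28, 30].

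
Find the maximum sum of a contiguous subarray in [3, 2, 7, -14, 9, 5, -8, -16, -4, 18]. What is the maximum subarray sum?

Using Kadane's algorithm on [3, 2, 7, -14, 9, 5, -8, -16, -4, 18]:

Scanning through the array:
Position 1 (value 2): max_ending_here = 5, max_so_far = 5
Position 2 (value 7): max_ending_here = 12, max_so_far = 12
Position 3 (value -14): max_ending_here = -2, max_so_far = 12
Position 4 (value 9): max_ending_here = 9, max_so_far = 12
Position 5 (value 5): max_ending_here = 14, max_so_far = 14
Position 6 (value -8): max_ending_here = 6, max_so_far = 14
Position 7 (value -16): max_ending_here = -10, max_so_far = 14
Position 8 (value -4): max_ending_here = -4, max_so_far = 14
Position 9 (value 18): max_ending_here = 18, max_so_far = 18

Maximum subarray: [18]
Maximum sum: 18

The maximum subarray is [18] with sum 18. This subarray runs from index 9 to index 9.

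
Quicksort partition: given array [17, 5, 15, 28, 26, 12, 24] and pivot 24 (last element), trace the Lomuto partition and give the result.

Lomuto partition with pivot = 24:

Initial array: [17, 5, 15, 28, 26, 12, 24]

arr[0]=17 <= 24: swap with position 0, array becomes [17, 5, 15, 28, 26, 12, 24]
arr[1]=5 <= 24: swap with position 1, array becomes [17, 5, 15, 28, 26, 12, 24]
arr[2]=15 <= 24: swap with position 2, array becomes [17, 5, 15, 28, 26, 12, 24]
arr[3]=28 > 24: no swap
arr[4]=26 > 24: no swap
arr[5]=12 <= 24: swap with position 3, array becomes [17, 5, 15, 12, 26, 28, 24]

Place pivot at position 4: [17, 5, 15, 12, 24, 28, 26]
Pivot position: 4

After partitioning with pivot 24, the array becomes [17, 5, 15, 12, 24, 28, 26]. The pivot is placed at index 4. All elements to the left of the pivot are <= 24, and all elements to the right are > 24.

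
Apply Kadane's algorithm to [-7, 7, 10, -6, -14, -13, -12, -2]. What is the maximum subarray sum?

Using Kadane's algorithm on [-7, 7, 10, -6, -14, -13, -12, -2]:

Scanning through the array:
Position 1 (value 7): max_ending_here = 7, max_so_far = 7
Position 2 (value 10): max_ending_here = 17, max_so_far = 17
Position 3 (value -6): max_ending_here = 11, max_so_far = 17
Position 4 (value -14): max_ending_here = -3, max_so_far = 17
Position 5 (value -13): max_ending_here = -13, max_so_far = 17
Position 6 (value -12): max_ending_here = -12, max_so_far = 17
Position 7 (value -2): max_ending_here = -2, max_so_far = 17

Maximum subarray: [7, 10]
Maximum sum: 17

The maximum subarray is [7, 10] with sum 17. This subarray runs from index 1 to index 2.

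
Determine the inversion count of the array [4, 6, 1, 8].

Finding inversions in [4, 6, 1, 8]:

(0, 2): arr[0]=4 > arr[2]=1
(1, 2): arr[1]=6 > arr[2]=1

Total inversions: 2

The array has 2 inversion(s): (0,2), (1,2). Each pair (i,j) satisfies i < j and arr[i] > arr[j].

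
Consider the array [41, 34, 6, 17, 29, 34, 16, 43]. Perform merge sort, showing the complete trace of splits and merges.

Merge sort trace:

Split: [41, 34, 6, 17, 29, 34, 16, 43] -> [41, 34, 6, 17] and [29, 34, 16, 43]
  Split: [41, 34, 6, 17] -> [41, 34] and [6, 17]
    Split: [41, 34] -> [41] and [34]
    Merge: [41] + [34] -> [34, 41]
    Split: [6, 17] -> [6] and [17]
    Merge: [6] + [17] -> [6, 17]
  Merge: [34, 41] + [6, 17] -> [6, 17, 34, 41]
  Split: [29, 34, 16, 43] -> [29, 34] and [16, 43]
    Split: [29, 34] -> [29] and [34]
    Merge: [29] + [34] -> [29, 34]
    Split: [16, 43] -> [16] and [43]
    Merge: [16] + [43] -> [16, 43]
  Merge: [29, 34] + [16, 43] -> [16, 29, 34, 43]
Merge: [6, 17, 34, 41] + [16, 29, 34, 43] -> [6, 16, 17, 29, 34, 34, 41, 43]

Final sorted array: [6, 16, 17, 29, 34, 34, 41, 43]

The merge sort proceeds by recursively splitting the array and merging sorted halves.
After all merges, the sorted array is [6, 16, 17, 29, 34, 34, 41, 43].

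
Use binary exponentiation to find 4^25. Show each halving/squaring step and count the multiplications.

Computing 4^25 by squaring (build up from 4^1; each line after the first costs one multiplication):

4^1 = 4
4^2 = (4^1)^2 = 4^2 = 16
4^3 = 4 * 4^2 = 4 * 16 = 64
4^6 = (4^3)^2 = 64^2 = 4096
4^12 = (4^6)^2 = 4096^2 = 16777216
4^24 = (4^12)^2 = 16777216^2 = 281474976710656
4^25 = 4 * 4^24 = 4 * 281474976710656 = 1125899906842624

Result: 1125899906842624
Multiplications needed: 6 (6 lines after 4^1)

4^25 = 1125899906842624. Using exponentiation by squaring, this requires 6 multiplications. The key idea: if the exponent is even, square the half-power; if odd, multiply by the base once.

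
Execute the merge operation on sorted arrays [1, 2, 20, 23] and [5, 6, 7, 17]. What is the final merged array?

Merging process:

Compare 1 vs 5: take 1 from left. Merged: [1]
Compare 2 vs 5: take 2 from left. Merged: [1, 2]
Compare 20 vs 5: take 5 from right. Merged: [1, 2, 5]
Compare 20 vs 6: take 6 from right. Merged: [1, 2, 5, 6]
Compare 20 vs 7: take 7 from right. Merged: [1, 2, 5, 6, 7]
Compare 20 vs 17: take 17 from right. Merged: [1, 2, 5, 6, 7, 17]
Append remaining from left: [20, 23]. Merged: [1, 2, 5, 6, 7, 17, 20, 23]

Final merged array: [1, 2, 5, 6, 7, 17, 20, 23]
Total comparisons: 6

The merged array is [1, 2, 5, 6, 7, 17, 20, 23], requiring 6 comparisons. The merge step runs in O(n) time where n is the total number of elements.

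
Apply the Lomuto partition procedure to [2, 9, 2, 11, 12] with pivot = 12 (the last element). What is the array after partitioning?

Lomuto partition with pivot = 12:

Initial array: [2, 9, 2, 11, 12]

arr[0]=2 <= 12: swap with position 0, array becomes [2, 9, 2, 11, 12]
arr[1]=9 <= 12: swap with position 1, array becomes [2, 9, 2, 11, 12]
arr[2]=2 <= 12: swap with position 2, array becomes [2, 9, 2, 11, 12]
arr[3]=11 <= 12: swap with position 3, array becomes [2, 9, 2, 11, 12]

Place pivot at position 4: [2, 9, 2, 11, 12]
Pivot position: 4

After partitioning with pivot 12, the array becomes [2, 9, 2, 11, 12]. The pivot is placed at index 4. All elements to the left of the pivot are <= 12, and all elements to the right are > 12.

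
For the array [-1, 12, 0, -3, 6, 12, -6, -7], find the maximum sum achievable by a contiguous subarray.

Using Kadane's algorithm on [-1, 12, 0, -3, 6, 12, -6, -7]:

Scanning through the array:
Position 1 (value 12): max_ending_here = 12, max_so_far = 12
Position 2 (value 0): max_ending_here = 12, max_so_far = 12
Position 3 (value -3): max_ending_here = 9, max_so_far = 12
Position 4 (value 6): max_ending_here = 15, max_so_far = 15
Position 5 (value 12): max_ending_here = 27, max_so_far = 27
Position 6 (value -6): max_ending_here = 21, max_so_far = 27
Position 7 (value -7): max_ending_here = 14, max_so_far = 27

Maximum subarray: [12, 0, -3, 6, 12]
Maximum sum: 27

The maximum subarray is [12, 0, -3, 6, 12] with sum 27. This subarray runs from index 1 to index 5.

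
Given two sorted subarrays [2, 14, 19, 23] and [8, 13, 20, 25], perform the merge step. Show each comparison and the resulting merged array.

Merging process:

Compare 2 vs 8: take 2 from left. Merged: [2]
Compare 14 vs 8: take 8 from right. Merged: [2, 8]
Compare 14 vs 13: take 13 from right. Merged: [2, 8, 13]
Compare 14 vs 20: take 14 from left. Merged: [2, 8, 13, 14]
Compare 19 vs 20: take 19 from left. Merged: [2, 8, 13, 14, 19]
Compare 23 vs 20: take 20 from right. Merged: [2, 8, 13, 14, 19, 20]
Compare 23 vs 25: take 23 from left. Merged: [2, 8, 13, 14, 19, 20, 23]
Append remaining from right: [25]. Merged: [2, 8, 13, 14, 19, 20, 23, 25]

Final merged array: [2, 8, 13, 14, 19, 20, 23, 25]
Total comparisons: 7

The merged array is [2, 8, 13, 14, 19, 20, 23, 25], requiring 7 comparisons. The merge step runs in O(n) time where n is the total number of elements.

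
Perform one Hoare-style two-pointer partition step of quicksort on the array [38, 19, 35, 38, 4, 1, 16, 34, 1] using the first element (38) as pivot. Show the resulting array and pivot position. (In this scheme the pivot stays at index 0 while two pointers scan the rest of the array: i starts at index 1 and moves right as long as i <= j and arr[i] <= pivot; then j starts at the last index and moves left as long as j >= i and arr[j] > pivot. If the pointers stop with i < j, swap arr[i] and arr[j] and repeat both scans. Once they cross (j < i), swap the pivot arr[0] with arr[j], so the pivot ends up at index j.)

Hoare-style two-pointer partition with pivot = 38:

Initial array: [38, 19, 35, 38, 4, 1, 16, 34, 1]

Pointers start at i = 1, j = 8.
i ends at 9, j ends at 8: the pointers have crossed (j < i), so scanning stops.

Swap pivot arr[0] with arr[8] to place pivot at position 8: [1, 19, 35, 38, 4, 1, 16, 34, 38]
Pivot position: 8

After partitioning with pivot 38, the array becomes [1, 19, 35, 38, 4, 1, 16, 34, 38]. The pivot is placed at index 8. All elements to the left of the pivot are <= 38, and all elements to the right are > 38.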